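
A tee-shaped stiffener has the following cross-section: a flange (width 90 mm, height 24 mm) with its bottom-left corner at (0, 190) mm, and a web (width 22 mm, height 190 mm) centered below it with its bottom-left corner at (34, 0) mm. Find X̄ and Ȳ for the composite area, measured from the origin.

X̄ = 45.00 mm, Ȳ = 131.45 mm

Part | A | x̄ᵢ | ȳᵢ | A·x̄ᵢ | A·ȳᵢ
web | 4180.00 | 45.00 | 95.00 | 188100.00 | 397100.00
flange | 2160.00 | 45.00 | 202.00 | 97200.00 | 436320.00
Σ | 6340.00 |  |  | 285300.00 | 833420.00
X̄ = 285300.00 / 6340.00 = 45.00 mm
Ȳ = 833420.00 / 6340.00 = 131.45 mm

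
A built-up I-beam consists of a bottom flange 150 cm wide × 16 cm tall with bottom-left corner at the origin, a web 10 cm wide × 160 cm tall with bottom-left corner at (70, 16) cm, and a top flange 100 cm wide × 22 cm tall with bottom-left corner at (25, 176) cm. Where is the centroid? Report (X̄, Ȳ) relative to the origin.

X̄ = 75.00 cm, Ȳ = 94.23 cm

bottom flange: A = 150 × 16 = 2400.00, centroid at (75.00, 8.00).
web: A = 10 × 160 = 1600.00, centroid at (75.00, 96.00).
top flange: A = 100 × 22 = 2200.00, centroid at (75.00, 187.00).
ΣA = 6200.00 cm²
ΣAX̄ = (2400.00)(75.00) + (1600.00)(75.00) + (2200.00)(75.00) = 465000.00 cm³
ΣAȲ = (2400.00)(8.00) + (1600.00)(96.00) + (2200.00)(187.00) = 584200.00 cm³
X̄ = 465000.00 / 6200.00 = 75.00 cm
Ȳ = 584200.00 / 6200.00 = 94.23 cm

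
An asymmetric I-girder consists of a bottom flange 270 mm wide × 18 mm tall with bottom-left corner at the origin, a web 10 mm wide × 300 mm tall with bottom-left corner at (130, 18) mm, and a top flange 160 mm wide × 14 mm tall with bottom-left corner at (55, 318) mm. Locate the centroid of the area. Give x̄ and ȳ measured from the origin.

bottom flange: A = 270 × 18 = 4860.00, centroid at (135.00, 9.00).
web: A = 10 × 300 = 3000.00, centroid at (135.00, 168.00).
top flange: A = 160 × 14 = 2240.00, centroid at (135.00, 325.00).
ΣA = 10100.00 mm²
ΣAx̄ = (4860.00)(135.00) + (3000.00)(135.00) + (2240.00)(135.00) = 1363500.00 mm³
ΣAȳ = (4860.00)(9.00) + (3000.00)(168.00) + (2240.00)(325.00) = 1275740.00 mm³
x̄ = 1363500.00 / 10100.00 = 135.00 mm
ȳ = 1275740.00 / 10100.00 = 126.31 mm

x̄ = 135.00 mm, ȳ = 126.31 mm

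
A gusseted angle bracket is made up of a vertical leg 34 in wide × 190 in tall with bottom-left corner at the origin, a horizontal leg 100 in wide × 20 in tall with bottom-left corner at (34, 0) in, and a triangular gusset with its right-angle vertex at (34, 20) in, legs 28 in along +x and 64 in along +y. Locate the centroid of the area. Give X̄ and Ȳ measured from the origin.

X̄ = 33.84 in, Ȳ = 71.69 in

vertical leg: A = 34 × 190 = 6460.00, centroid at (17.00, 95.00).
horizontal leg: A = 100 × 20 = 2000.00, centroid at (84.00, 10.00).
gusset: A = ½·28·64 = 896.00, centroid at (43.33, 41.33).
ΣA = 9356.00 in²
ΣAX̄ = (6460.00)(17.00) + (2000.00)(84.00) + (896.00)(43.33) = 316646.67 in³
ΣAȲ = (6460.00)(95.00) + (2000.00)(10.00) + (896.00)(41.33) = 670734.67 in³
X̄ = 316646.67 / 9356.00 = 33.84 in
Ȳ = 670734.67 / 9356.00 = 71.69 in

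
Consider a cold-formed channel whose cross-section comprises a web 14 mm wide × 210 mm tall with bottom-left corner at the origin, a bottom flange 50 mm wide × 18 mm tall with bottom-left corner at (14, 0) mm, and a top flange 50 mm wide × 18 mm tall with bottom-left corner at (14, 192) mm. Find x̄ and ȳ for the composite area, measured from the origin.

web: A = 14 × 210 = 2940.00, centroid at (7.00, 105.00).
bottom flange: A = 50 × 18 = 900.00, centroid at (39.00, 9.00).
top flange: A = 50 × 18 = 900.00, centroid at (39.00, 201.00).
ΣA = 4740.00 mm², ΣAx̄ = 90780.00 mm³, ΣAȳ = 497700.00 mm³.
x̄ = 90780.00/4740.00 = 19.15 mm; ȳ = 497700.00/4740.00 = 105.00 mm.

x̄ = 19.15 mm, ȳ = 105.00 mm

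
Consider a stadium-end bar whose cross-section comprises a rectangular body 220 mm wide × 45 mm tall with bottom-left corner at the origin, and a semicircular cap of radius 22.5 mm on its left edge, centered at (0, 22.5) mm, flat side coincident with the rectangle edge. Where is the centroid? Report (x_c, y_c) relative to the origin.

rectangular body: A = 220 × 45 = 9900.00, centroid at (110.00, 22.50).
semicircular end: A = ½π·22.5² = 795.22, centroid at (-9.55, 22.50).
ΣA = 10695.22 mm²
ΣAx_c = (9900.00)(110.00) + (795.22)(-9.55) = 1081406.25 mm³
ΣAy_c = (9900.00)(22.50) + (795.22)(22.50) = 240642.35 mm³
x_c = 1081406.25 / 10695.22 = 101.11 mm
y_c = 240642.35 / 10695.22 = 22.50 mm

x_c = 101.11 mm, y_c = 22.50 mm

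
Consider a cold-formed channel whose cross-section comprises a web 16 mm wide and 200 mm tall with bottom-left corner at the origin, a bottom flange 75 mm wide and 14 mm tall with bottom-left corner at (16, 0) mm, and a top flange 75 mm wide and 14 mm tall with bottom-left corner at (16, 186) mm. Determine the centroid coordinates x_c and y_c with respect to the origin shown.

web: A = 16 × 200 = 3200.00, centroid at (8.00, 100.00).
bottom flange: A = 75 × 14 = 1050.00, centroid at (53.50, 7.00).
top flange: A = 75 × 14 = 1050.00, centroid at (53.50, 193.00).
ΣA = 5300.00 mm²
ΣAx_c = (3200.00)(8.00) + (1050.00)(53.50) + (1050.00)(53.50) = 137950.00 mm³
ΣAy_c = (3200.00)(100.00) + (1050.00)(7.00) + (1050.00)(193.00) = 530000.00 mm³
x_c = 137950.00 / 5300.00 = 26.03 mm
y_c = 530000.00 / 5300.00 = 100.00 mm

x_c = 26.03 mm, y_c = 100.00 mm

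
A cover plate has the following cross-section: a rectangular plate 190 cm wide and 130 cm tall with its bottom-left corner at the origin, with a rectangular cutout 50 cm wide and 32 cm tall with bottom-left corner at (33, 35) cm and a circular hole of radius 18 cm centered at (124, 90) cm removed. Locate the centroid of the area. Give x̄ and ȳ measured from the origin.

x̄ = 96.34 cm, ȳ = 64.86 cm

plate: A = 190 × 130 = 24700.00, centroid at (95.00, 65.00).
hole 1: A = −(50 × 32) = -1600.00, centroid at (58.00, 51.00).
hole 2: A = −π·18² = -1017.88, centroid at (124.00, 90.00).
ΣA = 22082.12 cm²
ΣAx̄ = (24700.00)(95.00) + (-1600.00)(58.00) + (-1017.88)(124.00) = 2127483.37 cm³
ΣAȳ = (24700.00)(65.00) + (-1600.00)(51.00) + (-1017.88)(90.00) = 1432291.16 cm³
x̄ = 2127483.37 / 22082.12 = 96.34 cm
ȳ = 1432291.16 / 22082.12 = 64.86 cm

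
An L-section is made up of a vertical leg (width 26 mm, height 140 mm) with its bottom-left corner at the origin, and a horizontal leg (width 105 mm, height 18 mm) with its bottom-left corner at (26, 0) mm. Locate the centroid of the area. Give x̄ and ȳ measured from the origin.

vertical leg: A = 26 × 140 = 3640.00, centroid at (13.00, 70.00).
horizontal leg: A = 105 × 18 = 1890.00, centroid at (78.50, 9.00).
ΣA = 5530.00 mm², ΣAx̄ = 195685.00 mm³, ΣAȳ = 271810.00 mm³.
x̄ = 195685.00/5530.00 = 35.39 mm; ȳ = 271810.00/5530.00 = 49.15 mm.

x̄ = 35.39 mm, ȳ = 49.15 mm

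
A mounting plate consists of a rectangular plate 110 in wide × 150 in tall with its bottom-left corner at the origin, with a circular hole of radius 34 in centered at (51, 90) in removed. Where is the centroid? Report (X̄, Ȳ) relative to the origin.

X̄ = 56.13 in, Ȳ = 70.77 in

plate: A = 110 × 150 = 16500.00, centroid at (55.00, 75.00).
hole: A = −π·34² = -3631.68, centroid at (51.00, 90.00).
ΣA = 12868.32 in², ΣAX̄ = 722284.26 in³, ΣAȲ = 910648.70 in³.
X̄ = 722284.26/12868.32 = 56.13 in; Ȳ = 910648.70/12868.32 = 70.77 in.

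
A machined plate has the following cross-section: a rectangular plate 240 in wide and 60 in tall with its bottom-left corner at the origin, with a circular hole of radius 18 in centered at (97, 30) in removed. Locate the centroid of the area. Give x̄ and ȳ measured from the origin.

Part | A | x̄ᵢ | ȳᵢ | A·x̄ᵢ | A·ȳᵢ
plate | 14400.00 | 120.00 | 30.00 | 1728000.00 | 432000.00
hole | -1017.88 | 97.00 | 30.00 | -98733.97 | -30536.28
Σ | 13382.12 |  |  | 1629266.03 | 401463.72
x̄ = 1629266.03 / 13382.12 = 121.75 in
ȳ = 401463.72 / 13382.12 = 30.00 in

x̄ = 121.75 in, ȳ = 30.00 in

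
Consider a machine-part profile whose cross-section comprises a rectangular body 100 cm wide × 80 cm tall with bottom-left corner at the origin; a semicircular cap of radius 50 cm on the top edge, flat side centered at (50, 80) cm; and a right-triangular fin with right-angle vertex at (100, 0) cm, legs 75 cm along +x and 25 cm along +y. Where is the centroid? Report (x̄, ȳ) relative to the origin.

x̄ = 55.47 cm, ȳ = 56.38 cm

rectangular body: A = 100 × 80 = 8000.00, centroid at (50.00, 40.00).
semicircular top: A = ½π·50² = 3926.99, centroid at (50.00, 101.22).
triangular fin: A = ½·75·25 = 937.50, centroid at (125.00, 8.33).
ΣA = 12864.49 cm², ΣAx̄ = 713537.04 cm³, ΣAȳ = 725305.10 cm³.
x̄ = 713537.04/12864.49 = 55.47 cm; ȳ = 725305.10/12864.49 = 56.38 cm.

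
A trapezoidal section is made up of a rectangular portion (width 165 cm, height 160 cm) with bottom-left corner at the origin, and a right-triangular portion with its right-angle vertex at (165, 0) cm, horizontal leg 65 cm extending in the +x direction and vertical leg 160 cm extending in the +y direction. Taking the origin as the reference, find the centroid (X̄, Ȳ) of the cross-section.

Part | A | x̄ᵢ | ȳᵢ | A·x̄ᵢ | A·ȳᵢ
rectangular portion | 26400.00 | 82.50 | 80.00 | 2178000.00 | 2112000.00
triangular portion | 5200.00 | 186.67 | 53.33 | 970666.67 | 277333.33
Σ | 31600.00 |  |  | 3148666.67 | 2389333.33
X̄ = 3148666.67 / 31600.00 = 99.64 cm
Ȳ = 2389333.33 / 31600.00 = 75.61 cm

X̄ = 99.64 cm, Ȳ = 75.61 cm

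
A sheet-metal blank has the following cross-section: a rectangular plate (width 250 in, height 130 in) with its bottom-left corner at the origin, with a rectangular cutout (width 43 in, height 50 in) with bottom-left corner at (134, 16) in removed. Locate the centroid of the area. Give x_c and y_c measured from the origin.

plate: A = 250 × 130 = 32500.00, centroid at (125.00, 65.00).
hole: A = −(43 × 50) = -2150.00, centroid at (155.50, 41.00).
ΣA = 30350.00 in², ΣAx_c = 3728175.00 in³, ΣAy_c = 2024350.00 in³.
x_c = 3728175.00/30350.00 = 122.84 in; y_c = 2024350.00/30350.00 = 66.70 in.

x_c = 122.84 in, y_c = 66.70 in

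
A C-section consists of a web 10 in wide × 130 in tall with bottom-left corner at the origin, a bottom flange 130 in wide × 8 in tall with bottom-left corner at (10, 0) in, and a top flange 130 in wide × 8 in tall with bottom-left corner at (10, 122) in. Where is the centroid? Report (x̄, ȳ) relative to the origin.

x̄ = 48.08 in, ȳ = 65.00 in

Part | A | x̄ᵢ | ȳᵢ | A·x̄ᵢ | A·ȳᵢ
web | 1300.00 | 5.00 | 65.00 | 6500.00 | 84500.00
bottom flange | 1040.00 | 75.00 | 4.00 | 78000.00 | 4160.00
top flange | 1040.00 | 75.00 | 126.00 | 78000.00 | 131040.00
Σ | 3380.00 |  |  | 162500.00 | 219700.00
x̄ = 162500.00 / 3380.00 = 48.08 in
ȳ = 219700.00 / 3380.00 = 65.00 in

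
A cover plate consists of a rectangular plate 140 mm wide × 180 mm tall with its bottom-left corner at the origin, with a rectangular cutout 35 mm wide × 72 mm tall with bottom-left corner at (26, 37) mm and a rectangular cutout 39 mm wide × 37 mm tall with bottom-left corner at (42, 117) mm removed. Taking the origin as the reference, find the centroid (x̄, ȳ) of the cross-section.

x̄ = 73.72 mm, ȳ = 88.93 mm

Part | A | x̄ᵢ | ȳᵢ | A·x̄ᵢ | A·ȳᵢ
plate | 25200.00 | 70.00 | 90.00 | 1764000.00 | 2268000.00
hole 1 | -2520.00 | 43.50 | 73.00 | -109620.00 | -183960.00
hole 2 | -1443.00 | 61.50 | 135.50 | -88744.50 | -195526.50
Σ | 21237.00 |  |  | 1565635.50 | 1888513.50
x̄ = 1565635.50 / 21237.00 = 73.72 mm
ȳ = 1888513.50 / 21237.00 = 88.93 mm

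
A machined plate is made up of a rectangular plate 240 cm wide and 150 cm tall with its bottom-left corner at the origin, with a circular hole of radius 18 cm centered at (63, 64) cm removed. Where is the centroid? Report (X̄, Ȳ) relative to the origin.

plate: A = 240 × 150 = 36000.00, centroid at (120.00, 75.00).
hole: A = −π·18² = -1017.88, centroid at (63.00, 64.00).
ΣA = 34982.12 cm²
ΣAX̄ = (36000.00)(120.00) + (-1017.88)(63.00) = 4255873.81 cm³
ΣAȲ = (36000.00)(75.00) + (-1017.88)(64.00) = 2634855.93 cm³
X̄ = 4255873.81 / 34982.12 = 121.66 cm
Ȳ = 2634855.93 / 34982.12 = 75.32 cm

X̄ = 121.66 cm, Ȳ = 75.32 cm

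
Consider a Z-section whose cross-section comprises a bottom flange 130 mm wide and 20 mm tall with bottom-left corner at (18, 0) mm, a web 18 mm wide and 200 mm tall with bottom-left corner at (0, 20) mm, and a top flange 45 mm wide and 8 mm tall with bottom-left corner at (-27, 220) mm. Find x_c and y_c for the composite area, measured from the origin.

x_c = 37.59 mm, y_c = 82.11 mm

Part | A | x̄ᵢ | ȳᵢ | A·x̄ᵢ | A·ȳᵢ
bottom flange | 2600.00 | 83.00 | 10.00 | 215800.00 | 26000.00
web | 3600.00 | 9.00 | 120.00 | 32400.00 | 432000.00
top flange | 360.00 | -4.50 | 224.00 | -1620.00 | 80640.00
Σ | 6560.00 |  |  | 246580.00 | 538640.00
x_c = 246580.00 / 6560.00 = 37.59 mm
y_c = 538640.00 / 6560.00 = 82.11 mm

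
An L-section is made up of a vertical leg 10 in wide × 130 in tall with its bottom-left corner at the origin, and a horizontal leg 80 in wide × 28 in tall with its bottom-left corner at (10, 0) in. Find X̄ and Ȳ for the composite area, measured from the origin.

Part | A | x̄ᵢ | ȳᵢ | A·x̄ᵢ | A·ȳᵢ
vertical leg | 1300.00 | 5.00 | 65.00 | 6500.00 | 84500.00
horizontal leg | 2240.00 | 50.00 | 14.00 | 112000.00 | 31360.00
Σ | 3540.00 |  |  | 118500.00 | 115860.00
X̄ = 118500.00 / 3540.00 = 33.47 in
Ȳ = 115860.00 / 3540.00 = 32.73 in

X̄ = 33.47 in, Ȳ = 32.73 in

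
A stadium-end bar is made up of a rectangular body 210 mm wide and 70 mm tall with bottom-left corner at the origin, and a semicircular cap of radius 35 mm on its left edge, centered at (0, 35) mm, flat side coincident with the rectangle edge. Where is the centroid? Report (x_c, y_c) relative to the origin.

rectangular body: A = 210 × 70 = 14700.00, centroid at (105.00, 35.00).
semicircular end: A = ½π·35² = 1924.23, centroid at (-14.85, 35.00).
ΣA = 16624.23 mm²
ΣAx_c = (14700.00)(105.00) + (1924.23)(-14.85) = 1514916.67 mm³
ΣAy_c = (14700.00)(35.00) + (1924.23)(35.00) = 581847.89 mm³
x_c = 1514916.67 / 16624.23 = 91.13 mm
y_c = 581847.89 / 16624.23 = 35.00 mm

x_c = 91.13 mm, y_c = 35.00 mm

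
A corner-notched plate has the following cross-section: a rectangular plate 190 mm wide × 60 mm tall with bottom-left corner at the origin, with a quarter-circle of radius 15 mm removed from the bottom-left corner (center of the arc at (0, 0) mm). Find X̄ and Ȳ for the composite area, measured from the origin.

X̄ = 96.40 mm, Ȳ = 30.37 mm

Part | A | x̄ᵢ | ȳᵢ | A·x̄ᵢ | A·ȳᵢ
plate | 11400.00 | 95.00 | 30.00 | 1083000.00 | 342000.00
removed quarter-circle | -176.71 | 6.37 | 6.37 | -1125.00 | -1125.00
Σ | 11223.29 |  |  | 1081875.00 | 340875.00
X̄ = 1081875.00 / 11223.29 = 96.40 mm
Ȳ = 340875.00 / 11223.29 = 30.37 mm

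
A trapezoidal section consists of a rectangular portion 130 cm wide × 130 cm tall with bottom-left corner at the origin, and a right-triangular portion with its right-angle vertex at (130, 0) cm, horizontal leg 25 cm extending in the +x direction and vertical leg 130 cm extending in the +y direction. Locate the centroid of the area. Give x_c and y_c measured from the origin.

Part | A | x̄ᵢ | ȳᵢ | A·x̄ᵢ | A·ȳᵢ
rectangular portion | 16900.00 | 65.00 | 65.00 | 1098500.00 | 1098500.00
triangular portion | 1625.00 | 138.33 | 43.33 | 224791.67 | 70416.67
Σ | 18525.00 |  |  | 1323291.67 | 1168916.67
x_c = 1323291.67 / 18525.00 = 71.43 cm
y_c = 1168916.67 / 18525.00 = 63.10 cm

x_c = 71.43 cm, y_c = 63.10 cm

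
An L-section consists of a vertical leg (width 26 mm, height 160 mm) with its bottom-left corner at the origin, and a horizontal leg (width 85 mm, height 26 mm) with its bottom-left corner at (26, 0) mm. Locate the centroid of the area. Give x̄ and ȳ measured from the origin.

vertical leg: A = 26 × 160 = 4160.00, centroid at (13.00, 80.00).
horizontal leg: A = 85 × 26 = 2210.00, centroid at (68.50, 13.00).
ΣA = 6370.00 mm², ΣAx̄ = 205465.00 mm³, ΣAȳ = 361530.00 mm³.
x̄ = 205465.00/6370.00 = 32.26 mm; ȳ = 361530.00/6370.00 = 56.76 mm.

x̄ = 32.26 mm, ȳ = 56.76 mm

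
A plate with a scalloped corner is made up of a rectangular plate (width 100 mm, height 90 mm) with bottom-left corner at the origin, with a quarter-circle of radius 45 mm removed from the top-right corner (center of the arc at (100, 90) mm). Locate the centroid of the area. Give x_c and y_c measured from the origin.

plate: A = 100 × 90 = 9000.00, centroid at (50.00, 45.00).
removed quarter-circle: A = −¼π·45² = -1590.43, centroid at (80.90, 70.90).
ΣA = 7409.57 mm²
ΣAx_c = (9000.00)(50.00) + (-1590.43)(80.90) = 321331.87 mm³
ΣAy_c = (9000.00)(45.00) + (-1590.43)(70.90) = 292236.18 mm³
x_c = 321331.87 / 7409.57 = 43.37 mm
y_c = 292236.18 / 7409.57 = 39.44 mm

x_c = 43.37 mm, y_c = 39.44 mm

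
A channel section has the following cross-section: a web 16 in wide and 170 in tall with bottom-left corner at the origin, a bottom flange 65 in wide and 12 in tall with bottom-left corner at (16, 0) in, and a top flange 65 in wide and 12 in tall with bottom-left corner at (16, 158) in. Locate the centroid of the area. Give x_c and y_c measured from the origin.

x_c = 22.76 in, y_c = 85.00 in

web: A = 16 × 170 = 2720.00, centroid at (8.00, 85.00).
bottom flange: A = 65 × 12 = 780.00, centroid at (48.50, 6.00).
top flange: A = 65 × 12 = 780.00, centroid at (48.50, 164.00).
ΣA = 4280.00 in², ΣAx_c = 97420.00 in³, ΣAy_c = 363800.00 in³.
x_c = 97420.00/4280.00 = 22.76 in; y_c = 363800.00/4280.00 = 85.00 in.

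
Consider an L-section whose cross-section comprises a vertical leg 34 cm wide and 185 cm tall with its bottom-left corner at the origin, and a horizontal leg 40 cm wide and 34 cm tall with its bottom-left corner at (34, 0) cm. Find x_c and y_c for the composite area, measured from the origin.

vertical leg: A = 34 × 185 = 6290.00, centroid at (17.00, 92.50).
horizontal leg: A = 40 × 34 = 1360.00, centroid at (54.00, 17.00).
ΣA = 7650.00 cm², ΣAx_c = 180370.00 cm³, ΣAy_c = 604945.00 cm³.
x_c = 180370.00/7650.00 = 23.58 cm; y_c = 604945.00/7650.00 = 79.08 cm.

x_c = 23.58 cm, y_c = 79.08 cm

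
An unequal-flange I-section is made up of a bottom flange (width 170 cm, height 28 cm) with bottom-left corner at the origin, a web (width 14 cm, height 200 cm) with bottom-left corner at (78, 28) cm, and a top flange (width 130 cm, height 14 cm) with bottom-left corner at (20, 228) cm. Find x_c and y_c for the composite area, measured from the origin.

x_c = 85.00 cm, y_c = 90.91 cm

bottom flange: A = 170 × 28 = 4760.00, centroid at (85.00, 14.00).
web: A = 14 × 200 = 2800.00, centroid at (85.00, 128.00).
top flange: A = 130 × 14 = 1820.00, centroid at (85.00, 235.00).
ΣA = 9380.00 cm²
ΣAx_c = (4760.00)(85.00) + (2800.00)(85.00) + (1820.00)(85.00) = 797300.00 cm³
ΣAy_c = (4760.00)(14.00) + (2800.00)(128.00) + (1820.00)(235.00) = 852740.00 cm³
x_c = 797300.00 / 9380.00 = 85.00 cm
y_c = 852740.00 / 9380.00 = 90.91 cm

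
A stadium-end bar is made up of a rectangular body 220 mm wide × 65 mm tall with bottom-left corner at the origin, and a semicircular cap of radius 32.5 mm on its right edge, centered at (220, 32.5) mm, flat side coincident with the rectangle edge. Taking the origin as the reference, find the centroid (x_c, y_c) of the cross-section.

rectangular body: A = 220 × 65 = 14300.00, centroid at (110.00, 32.50).
semicircular end: A = ½π·32.5² = 1659.15, centroid at (233.79, 32.50).
ΣA = 15959.15 mm²
ΣAx_c = (14300.00)(110.00) + (1659.15)(233.79) = 1960899.21 mm³
ΣAy_c = (14300.00)(32.50) + (1659.15)(32.50) = 518672.49 mm³
x_c = 1960899.21 / 15959.15 = 122.87 mm
y_c = 518672.49 / 15959.15 = 32.50 mm

x_c = 122.87 mm, y_c = 32.50 mm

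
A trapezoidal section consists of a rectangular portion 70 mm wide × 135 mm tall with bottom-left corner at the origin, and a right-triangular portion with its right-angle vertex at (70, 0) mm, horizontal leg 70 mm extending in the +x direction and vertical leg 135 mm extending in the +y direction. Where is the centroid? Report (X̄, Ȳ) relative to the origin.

rectangular portion: A = 70 × 135 = 9450.00, centroid at (35.00, 67.50).
triangular portion: A = ½·70·135 = 4725.00, centroid at (93.33, 45.00).
ΣA = 14175.00 mm², ΣAX̄ = 771750.00 mm³, ΣAȲ = 850500.00 mm³.
X̄ = 771750.00/14175.00 = 54.44 mm; Ȳ = 850500.00/14175.00 = 60.00 mm.

X̄ = 54.44 mm, Ȳ = 60.00 mm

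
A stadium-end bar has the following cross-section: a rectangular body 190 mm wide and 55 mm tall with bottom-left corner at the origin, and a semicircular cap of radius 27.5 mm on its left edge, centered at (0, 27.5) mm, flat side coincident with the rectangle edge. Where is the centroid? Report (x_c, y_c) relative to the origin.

rectangular body: A = 190 × 55 = 10450.00, centroid at (95.00, 27.50).
semicircular end: A = ½π·27.5² = 1187.91, centroid at (-11.67, 27.50).
ΣA = 11637.91 mm²
ΣAx_c = (10450.00)(95.00) + (1187.91)(-11.67) = 978885.42 mm³
ΣAy_c = (10450.00)(27.50) + (1187.91)(27.50) = 320042.65 mm³
x_c = 978885.42 / 11637.91 = 84.11 mm
y_c = 320042.65 / 11637.91 = 27.50 mm

x_c = 84.11 mm, y_c = 27.50 mm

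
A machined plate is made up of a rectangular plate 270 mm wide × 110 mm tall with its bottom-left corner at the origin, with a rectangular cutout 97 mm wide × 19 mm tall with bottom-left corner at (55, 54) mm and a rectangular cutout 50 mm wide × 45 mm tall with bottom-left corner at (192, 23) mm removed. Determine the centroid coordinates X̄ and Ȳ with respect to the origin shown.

Part | A | x̄ᵢ | ȳᵢ | A·x̄ᵢ | A·ȳᵢ
plate | 29700.00 | 135.00 | 55.00 | 4009500.00 | 1633500.00
hole 1 | -1843.00 | 103.50 | 63.50 | -190750.50 | -117030.50
hole 2 | -2250.00 | 217.00 | 45.50 | -488250.00 | -102375.00
Σ | 25607.00 |  |  | 3330499.50 | 1414094.50
X̄ = 3330499.50 / 25607.00 = 130.06 mm
Ȳ = 1414094.50 / 25607.00 = 55.22 mm

X̄ = 130.06 mm, Ȳ = 55.22 mm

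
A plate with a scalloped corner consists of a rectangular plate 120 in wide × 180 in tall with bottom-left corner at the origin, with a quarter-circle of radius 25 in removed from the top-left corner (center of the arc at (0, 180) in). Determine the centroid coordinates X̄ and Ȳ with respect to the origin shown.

X̄ = 61.15 in, Ȳ = 88.15 in

plate: A = 120 × 180 = 21600.00, centroid at (60.00, 90.00).
removed quarter-circle: A = −¼π·25² = -490.87, centroid at (10.61, 169.39).
ΣA = 21109.13 in², ΣAX̄ = 1290791.67 in³, ΣAȲ = 1860851.04 in³.
X̄ = 1290791.67/21109.13 = 61.15 in; Ȳ = 1860851.04/21109.13 = 88.15 in.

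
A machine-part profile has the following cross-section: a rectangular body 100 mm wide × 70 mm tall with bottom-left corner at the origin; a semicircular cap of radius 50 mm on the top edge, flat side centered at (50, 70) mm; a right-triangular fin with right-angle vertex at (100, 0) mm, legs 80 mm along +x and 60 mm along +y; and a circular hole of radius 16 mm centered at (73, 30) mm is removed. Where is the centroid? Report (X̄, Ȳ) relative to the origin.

Part | A | x̄ᵢ | ȳᵢ | A·x̄ᵢ | A·ȳᵢ
rectangular body | 7000.00 | 50.00 | 35.00 | 350000.00 | 245000.00
semicircular top | 3926.99 | 50.00 | 91.22 | 196349.54 | 358222.69
triangular fin | 2400.00 | 126.67 | 20.00 | 304000.00 | 48000.00
hole | -804.25 | 73.00 | 30.00 | -58710.08 | -24127.43
Σ | 12522.74 |  |  | 791639.46 | 627095.26
X̄ = 791639.46 / 12522.74 = 63.22 mm
Ȳ = 627095.26 / 12522.74 = 50.08 mm

X̄ = 63.22 mm, Ȳ = 50.08 mm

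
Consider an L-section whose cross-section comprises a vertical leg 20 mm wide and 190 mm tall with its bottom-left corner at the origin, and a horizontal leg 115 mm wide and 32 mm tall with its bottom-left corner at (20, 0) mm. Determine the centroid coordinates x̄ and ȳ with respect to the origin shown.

x̄ = 43.21 mm, ȳ = 56.13 mm

Part | A | x̄ᵢ | ȳᵢ | A·x̄ᵢ | A·ȳᵢ
vertical leg | 3800.00 | 10.00 | 95.00 | 38000.00 | 361000.00
horizontal leg | 3680.00 | 77.50 | 16.00 | 285200.00 | 58880.00
Σ | 7480.00 |  |  | 323200.00 | 419880.00
x̄ = 323200.00 / 7480.00 = 43.21 mm
ȳ = 419880.00 / 7480.00 = 56.13 mm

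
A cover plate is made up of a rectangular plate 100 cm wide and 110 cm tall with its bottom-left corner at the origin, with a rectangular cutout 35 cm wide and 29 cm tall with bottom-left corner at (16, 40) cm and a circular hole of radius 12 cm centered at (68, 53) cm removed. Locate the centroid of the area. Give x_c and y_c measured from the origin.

plate: A = 100 × 110 = 11000.00, centroid at (50.00, 55.00).
hole 1: A = −(35 × 29) = -1015.00, centroid at (33.50, 54.50).
hole 2: A = −π·12² = -452.39, centroid at (68.00, 53.00).
ΣA = 9532.61 cm², ΣAx_c = 485235.02 cm³, ΣAy_c = 525705.86 cm³.
x_c = 485235.02/9532.61 = 50.90 cm; y_c = 525705.86/9532.61 = 55.15 cm.

x_c = 50.90 cm, y_c = 55.15 cm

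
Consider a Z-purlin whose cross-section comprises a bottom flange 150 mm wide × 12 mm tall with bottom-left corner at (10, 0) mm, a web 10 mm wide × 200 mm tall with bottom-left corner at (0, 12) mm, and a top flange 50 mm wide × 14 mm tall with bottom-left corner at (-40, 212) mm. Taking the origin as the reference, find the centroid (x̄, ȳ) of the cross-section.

bottom flange: A = 150 × 12 = 1800.00, centroid at (85.00, 6.00).
web: A = 10 × 200 = 2000.00, centroid at (5.00, 112.00).
top flange: A = 50 × 14 = 700.00, centroid at (-15.00, 219.00).
ΣA = 4500.00 mm², ΣAx̄ = 152500.00 mm³, ΣAȳ = 388100.00 mm³.
x̄ = 152500.00/4500.00 = 33.89 mm; ȳ = 388100.00/4500.00 = 86.24 mm.

x̄ = 33.89 mm, ȳ = 86.24 mm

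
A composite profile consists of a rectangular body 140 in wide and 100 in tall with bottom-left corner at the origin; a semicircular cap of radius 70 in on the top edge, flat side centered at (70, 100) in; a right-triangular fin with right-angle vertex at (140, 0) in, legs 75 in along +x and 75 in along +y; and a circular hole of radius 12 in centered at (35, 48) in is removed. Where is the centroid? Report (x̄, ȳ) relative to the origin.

x̄ = 81.76 in, ȳ = 72.62 in

Part | A | x̄ᵢ | ȳᵢ | A·x̄ᵢ | A·ȳᵢ
rectangular body | 14000.00 | 70.00 | 50.00 | 980000.00 | 700000.00
semicircular top | 7696.90 | 70.00 | 129.71 | 538783.14 | 998356.87
triangular fin | 2812.50 | 165.00 | 25.00 | 464062.50 | 70312.50
hole | -452.39 | 35.00 | 48.00 | -15833.63 | -21714.69
Σ | 24057.01 |  |  | 1967012.01 | 1746954.68
x̄ = 1967012.01 / 24057.01 = 81.76 in
ȳ = 1746954.68 / 24057.01 = 72.62 in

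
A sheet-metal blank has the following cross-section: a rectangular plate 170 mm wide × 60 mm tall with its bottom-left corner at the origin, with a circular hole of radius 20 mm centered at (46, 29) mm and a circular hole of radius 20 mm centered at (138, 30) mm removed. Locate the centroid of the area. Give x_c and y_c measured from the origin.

Part | A | x̄ᵢ | ȳᵢ | A·x̄ᵢ | A·ȳᵢ
plate | 10200.00 | 85.00 | 30.00 | 867000.00 | 306000.00
hole 1 | -1256.64 | 46.00 | 29.00 | -57805.30 | -36442.47
hole 2 | -1256.64 | 138.00 | 30.00 | -173415.91 | -37699.11
Σ | 7686.73 |  |  | 635778.78 | 231858.41
x_c = 635778.78 / 7686.73 = 82.71 mm
y_c = 231858.41 / 7686.73 = 30.16 mm

x_c = 82.71 mm, y_c = 30.16 mm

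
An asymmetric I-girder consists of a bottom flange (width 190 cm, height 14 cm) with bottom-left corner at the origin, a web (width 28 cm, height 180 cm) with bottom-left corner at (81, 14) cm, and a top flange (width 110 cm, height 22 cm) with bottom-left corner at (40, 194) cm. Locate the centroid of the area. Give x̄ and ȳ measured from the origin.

Part | A | x̄ᵢ | ȳᵢ | A·x̄ᵢ | A·ȳᵢ
bottom flange | 2660.00 | 95.00 | 7.00 | 252700.00 | 18620.00
web | 5040.00 | 95.00 | 104.00 | 478800.00 | 524160.00
top flange | 2420.00 | 95.00 | 205.00 | 229900.00 | 496100.00
Σ | 10120.00 |  |  | 961400.00 | 1038880.00
x̄ = 961400.00 / 10120.00 = 95.00 cm
ȳ = 1038880.00 / 10120.00 = 102.66 cm

x̄ = 95.00 cm, ȳ = 102.66 cm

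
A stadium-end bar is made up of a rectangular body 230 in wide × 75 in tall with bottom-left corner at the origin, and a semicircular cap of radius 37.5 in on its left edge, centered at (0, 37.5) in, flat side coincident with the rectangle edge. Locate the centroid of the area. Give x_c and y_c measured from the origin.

x_c = 100.14 in, y_c = 37.50 in

Part | A | x̄ᵢ | ȳᵢ | A·x̄ᵢ | A·ȳᵢ
rectangular body | 17250.00 | 115.00 | 37.50 | 1983750.00 | 646875.00
semicircular end | 2208.93 | -15.92 | 37.50 | -35156.25 | 82834.96
Σ | 19458.93 |  |  | 1948593.75 | 729709.96
x_c = 1948593.75 / 19458.93 = 100.14 in
y_c = 729709.96 / 19458.93 = 37.50 in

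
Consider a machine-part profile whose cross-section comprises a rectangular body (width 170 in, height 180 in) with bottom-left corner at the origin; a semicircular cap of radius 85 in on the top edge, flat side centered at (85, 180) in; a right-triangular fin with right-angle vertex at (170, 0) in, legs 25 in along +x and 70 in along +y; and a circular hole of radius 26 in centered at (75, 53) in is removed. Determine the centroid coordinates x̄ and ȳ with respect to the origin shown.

x̄ = 87.53 in, ȳ = 125.65 in

rectangular body: A = 170 × 180 = 30600.00, centroid at (85.00, 90.00).
semicircular top: A = ½π·85² = 11349.00, centroid at (85.00, 216.08).
triangular fin: A = ½·25·70 = 875.00, centroid at (178.33, 23.33).
hole: A = −π·26² = -2123.72, centroid at (75.00, 53.00).
ΣA = 40700.29 in², ΣAx̄ = 3562428.21 in³, ΣAȳ = 5114096.97 in³.
x̄ = 3562428.21/40700.29 = 87.53 in; ȳ = 5114096.97/40700.29 = 125.65 in.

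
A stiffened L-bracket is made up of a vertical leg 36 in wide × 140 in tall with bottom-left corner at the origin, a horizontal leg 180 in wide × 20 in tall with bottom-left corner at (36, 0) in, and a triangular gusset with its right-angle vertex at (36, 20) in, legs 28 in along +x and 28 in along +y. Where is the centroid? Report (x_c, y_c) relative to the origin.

vertical leg: A = 36 × 140 = 5040.00, centroid at (18.00, 70.00).
horizontal leg: A = 180 × 20 = 3600.00, centroid at (126.00, 10.00).
gusset: A = ½·28·28 = 392.00, centroid at (45.33, 29.33).
ΣA = 9032.00 in²
ΣAx_c = (5040.00)(18.00) + (3600.00)(126.00) + (392.00)(45.33) = 562090.67 in³
ΣAy_c = (5040.00)(70.00) + (3600.00)(10.00) + (392.00)(29.33) = 400298.67 in³
x_c = 562090.67 / 9032.00 = 62.23 in
y_c = 400298.67 / 9032.00 = 44.32 in

x_c = 62.23 in, y_c = 44.32 in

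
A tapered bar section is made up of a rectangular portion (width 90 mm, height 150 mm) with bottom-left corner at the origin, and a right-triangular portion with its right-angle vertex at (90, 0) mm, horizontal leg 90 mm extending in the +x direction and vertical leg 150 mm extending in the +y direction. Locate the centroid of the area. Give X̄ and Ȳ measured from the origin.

rectangular portion: A = 90 × 150 = 13500.00, centroid at (45.00, 75.00).
triangular portion: A = ½·90·150 = 6750.00, centroid at (120.00, 50.00).
ΣA = 20250.00 mm², ΣAX̄ = 1417500.00 mm³, ΣAȲ = 1350000.00 mm³.
X̄ = 1417500.00/20250.00 = 70.00 mm; Ȳ = 1350000.00/20250.00 = 66.67 mm.

X̄ = 70.00 mm, Ȳ = 66.67 mm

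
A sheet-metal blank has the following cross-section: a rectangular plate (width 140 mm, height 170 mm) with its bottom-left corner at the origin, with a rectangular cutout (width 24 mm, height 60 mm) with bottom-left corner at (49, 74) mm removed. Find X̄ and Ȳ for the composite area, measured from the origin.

Part | A | x̄ᵢ | ȳᵢ | A·x̄ᵢ | A·ȳᵢ
plate | 23800.00 | 70.00 | 85.00 | 1666000.00 | 2023000.00
hole | -1440.00 | 61.00 | 104.00 | -87840.00 | -149760.00
Σ | 22360.00 |  |  | 1578160.00 | 1873240.00
X̄ = 1578160.00 / 22360.00 = 70.58 mm
Ȳ = 1873240.00 / 22360.00 = 83.78 mm

X̄ = 70.58 mm, Ȳ = 83.78 mm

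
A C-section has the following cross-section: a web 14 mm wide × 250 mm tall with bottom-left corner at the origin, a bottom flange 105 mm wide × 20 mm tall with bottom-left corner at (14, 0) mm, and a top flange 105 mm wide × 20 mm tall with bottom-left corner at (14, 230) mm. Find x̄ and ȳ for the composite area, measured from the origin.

x̄ = 39.45 mm, ȳ = 125.00 mm

Part | A | x̄ᵢ | ȳᵢ | A·x̄ᵢ | A·ȳᵢ
web | 3500.00 | 7.00 | 125.00 | 24500.00 | 437500.00
bottom flange | 2100.00 | 66.50 | 10.00 | 139650.00 | 21000.00
top flange | 2100.00 | 66.50 | 240.00 | 139650.00 | 504000.00
Σ | 7700.00 |  |  | 303800.00 | 962500.00
x̄ = 303800.00 / 7700.00 = 39.45 mm
ȳ = 962500.00 / 7700.00 = 125.00 mm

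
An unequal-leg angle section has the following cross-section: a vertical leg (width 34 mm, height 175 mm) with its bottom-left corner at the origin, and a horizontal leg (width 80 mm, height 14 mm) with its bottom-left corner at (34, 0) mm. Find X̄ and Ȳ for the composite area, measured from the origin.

Part | A | x̄ᵢ | ȳᵢ | A·x̄ᵢ | A·ȳᵢ
vertical leg | 5950.00 | 17.00 | 87.50 | 101150.00 | 520625.00
horizontal leg | 1120.00 | 74.00 | 7.00 | 82880.00 | 7840.00
Σ | 7070.00 |  |  | 184030.00 | 528465.00
X̄ = 184030.00 / 7070.00 = 26.03 mm
Ȳ = 528465.00 / 7070.00 = 74.75 mm

X̄ = 26.03 mm, Ȳ = 74.75 mm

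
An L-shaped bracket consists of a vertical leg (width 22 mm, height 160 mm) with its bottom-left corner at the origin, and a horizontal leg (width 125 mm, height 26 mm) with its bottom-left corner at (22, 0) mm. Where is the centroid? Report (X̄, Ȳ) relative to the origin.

vertical leg: A = 22 × 160 = 3520.00, centroid at (11.00, 80.00).
horizontal leg: A = 125 × 26 = 3250.00, centroid at (84.50, 13.00).
ΣA = 6770.00 mm²
ΣAX̄ = (3520.00)(11.00) + (3250.00)(84.50) = 313345.00 mm³
ΣAȲ = (3520.00)(80.00) + (3250.00)(13.00) = 323850.00 mm³
X̄ = 313345.00 / 6770.00 = 46.28 mm
Ȳ = 323850.00 / 6770.00 = 47.84 mm

X̄ = 46.28 mm, Ȳ = 47.84 mm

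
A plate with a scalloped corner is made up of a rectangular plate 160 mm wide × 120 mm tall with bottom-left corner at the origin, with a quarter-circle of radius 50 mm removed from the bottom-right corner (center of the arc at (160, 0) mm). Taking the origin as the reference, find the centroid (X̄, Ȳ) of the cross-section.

Part | A | x̄ᵢ | ȳᵢ | A·x̄ᵢ | A·ȳᵢ
plate | 19200.00 | 80.00 | 60.00 | 1536000.00 | 1152000.00
removed quarter-circle | -1963.50 | 138.78 | 21.22 | -272492.60 | -41666.67
Σ | 17236.50 |  |  | 1263507.40 | 1110333.33
X̄ = 1263507.40 / 17236.50 = 73.30 mm
Ȳ = 1110333.33 / 17236.50 = 64.42 mm

X̄ = 73.30 mm, Ȳ = 64.42 mm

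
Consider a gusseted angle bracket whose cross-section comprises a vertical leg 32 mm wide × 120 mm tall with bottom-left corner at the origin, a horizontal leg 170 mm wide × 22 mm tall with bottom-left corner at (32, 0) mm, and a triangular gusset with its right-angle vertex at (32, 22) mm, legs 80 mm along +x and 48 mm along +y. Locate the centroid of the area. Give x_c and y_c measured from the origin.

vertical leg: A = 32 × 120 = 3840.00, centroid at (16.00, 60.00).
horizontal leg: A = 170 × 22 = 3740.00, centroid at (117.00, 11.00).
gusset: A = ½·80·48 = 1920.00, centroid at (58.67, 38.00).
ΣA = 9500.00 mm², ΣAx_c = 611660.00 mm³, ΣAy_c = 344500.00 mm³.
x_c = 611660.00/9500.00 = 64.39 mm; y_c = 344500.00/9500.00 = 36.26 mm.

x_c = 64.39 mm, y_c = 36.26 mm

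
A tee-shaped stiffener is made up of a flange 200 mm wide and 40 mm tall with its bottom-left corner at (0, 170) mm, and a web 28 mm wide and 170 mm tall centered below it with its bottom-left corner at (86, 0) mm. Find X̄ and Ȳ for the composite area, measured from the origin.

X̄ = 100.00 mm, Ȳ = 150.83 mm

Part | A | x̄ᵢ | ȳᵢ | A·x̄ᵢ | A·ȳᵢ
web | 4760.00 | 100.00 | 85.00 | 476000.00 | 404600.00
flange | 8000.00 | 100.00 | 190.00 | 800000.00 | 1520000.00
Σ | 12760.00 |  |  | 1276000.00 | 1924600.00
X̄ = 1276000.00 / 12760.00 = 100.00 mm
Ȳ = 1924600.00 / 12760.00 = 150.83 mm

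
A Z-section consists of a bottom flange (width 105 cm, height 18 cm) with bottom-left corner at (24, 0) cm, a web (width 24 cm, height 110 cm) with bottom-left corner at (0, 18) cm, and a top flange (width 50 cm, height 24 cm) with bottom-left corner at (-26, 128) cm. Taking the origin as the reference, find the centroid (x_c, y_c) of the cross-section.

bottom flange: A = 105 × 18 = 1890.00, centroid at (76.50, 9.00).
web: A = 24 × 110 = 2640.00, centroid at (12.00, 73.00).
top flange: A = 50 × 24 = 1200.00, centroid at (-1.00, 140.00).
ΣA = 5730.00 cm²
ΣAx_c = (1890.00)(76.50) + (2640.00)(12.00) + (1200.00)(-1.00) = 175065.00 cm³
ΣAy_c = (1890.00)(9.00) + (2640.00)(73.00) + (1200.00)(140.00) = 377730.00 cm³
x_c = 175065.00 / 5730.00 = 30.55 cm
y_c = 377730.00 / 5730.00 = 65.92 cm

x_c = 30.55 cm, y_c = 65.92 cm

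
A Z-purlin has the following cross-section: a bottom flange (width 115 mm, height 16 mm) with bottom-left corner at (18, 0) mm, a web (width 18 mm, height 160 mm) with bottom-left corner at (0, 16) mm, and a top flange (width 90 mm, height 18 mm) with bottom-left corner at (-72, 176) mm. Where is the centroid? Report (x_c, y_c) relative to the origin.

bottom flange: A = 115 × 16 = 1840.00, centroid at (75.50, 8.00).
web: A = 18 × 160 = 2880.00, centroid at (9.00, 96.00).
top flange: A = 90 × 18 = 1620.00, centroid at (-27.00, 185.00).
ΣA = 6340.00 mm², ΣAx_c = 121100.00 mm³, ΣAy_c = 590900.00 mm³.
x_c = 121100.00/6340.00 = 19.10 mm; y_c = 590900.00/6340.00 = 93.20 mm.

x_c = 19.10 mm, y_c = 93.20 mm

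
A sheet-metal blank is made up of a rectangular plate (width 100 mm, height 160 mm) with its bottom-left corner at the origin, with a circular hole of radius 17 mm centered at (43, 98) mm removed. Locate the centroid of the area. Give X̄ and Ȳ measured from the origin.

plate: A = 100 × 160 = 16000.00, centroid at (50.00, 80.00).
hole: A = −π·17² = -907.92, centroid at (43.00, 98.00).
ΣA = 15092.08 mm²
ΣAX̄ = (16000.00)(50.00) + (-907.92)(43.00) = 760959.43 mm³
ΣAȲ = (16000.00)(80.00) + (-907.92)(98.00) = 1191023.81 mm³
X̄ = 760959.43 / 15092.08 = 50.42 mm
Ȳ = 1191023.81 / 15092.08 = 78.92 mm

X̄ = 50.42 mm, Ȳ = 78.92 mm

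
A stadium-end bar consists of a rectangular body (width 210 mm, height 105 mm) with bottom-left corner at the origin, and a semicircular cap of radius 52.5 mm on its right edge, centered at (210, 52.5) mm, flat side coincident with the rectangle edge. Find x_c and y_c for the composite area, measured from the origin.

x_c = 125.89 mm, y_c = 52.50 mm

rectangular body: A = 210 × 105 = 22050.00, centroid at (105.00, 52.50).
semicircular end: A = ½π·52.5² = 4329.51, centroid at (232.28, 52.50).
ΣA = 26379.51 mm², ΣAx_c = 3320915.30 mm³, ΣAy_c = 1384924.14 mm³.
x_c = 3320915.30/26379.51 = 125.89 mm; y_c = 1384924.14/26379.51 = 52.50 mm.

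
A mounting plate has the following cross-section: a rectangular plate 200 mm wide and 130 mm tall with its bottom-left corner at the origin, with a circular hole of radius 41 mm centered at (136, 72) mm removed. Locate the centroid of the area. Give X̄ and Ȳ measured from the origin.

plate: A = 200 × 130 = 26000.00, centroid at (100.00, 65.00).
hole: A = −π·41² = -5281.02, centroid at (136.00, 72.00).
ΣA = 20718.98 mm²
ΣAX̄ = (26000.00)(100.00) + (-5281.02)(136.00) = 1881781.65 mm³
ΣAȲ = (26000.00)(65.00) + (-5281.02)(72.00) = 1309766.76 mm³
X̄ = 1881781.65 / 20718.98 = 90.82 mm
Ȳ = 1309766.76 / 20718.98 = 63.22 mm

X̄ = 90.82 mm, Ȳ = 63.22 mm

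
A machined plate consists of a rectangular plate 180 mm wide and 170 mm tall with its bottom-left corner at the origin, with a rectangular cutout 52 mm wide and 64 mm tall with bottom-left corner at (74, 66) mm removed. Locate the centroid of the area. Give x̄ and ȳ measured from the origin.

x̄ = 88.78 mm, ȳ = 83.41 mm

plate: A = 180 × 170 = 30600.00, centroid at (90.00, 85.00).
hole: A = −(52 × 64) = -3328.00, centroid at (100.00, 98.00).
ΣA = 27272.00 mm²
ΣAx̄ = (30600.00)(90.00) + (-3328.00)(100.00) = 2421200.00 mm³
ΣAȳ = (30600.00)(85.00) + (-3328.00)(98.00) = 2274856.00 mm³
x̄ = 2421200.00 / 27272.00 = 88.78 mm
ȳ = 2274856.00 / 27272.00 = 83.41 mm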